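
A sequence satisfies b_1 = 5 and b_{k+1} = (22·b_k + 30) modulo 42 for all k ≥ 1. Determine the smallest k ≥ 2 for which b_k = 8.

6

b_1 = 5,  b_2 = 14,  b_3 = 2,  b_4 = 32,  b_5 = 20,  b_6 = 8,  b_7 = 38,  b_8 = 26,  b_9 = 14.
Since b_9 = b_2 = 14, the sequence is eventually periodic: after a pre-period of length 1 it cycles with period 7.
The value 8 first appears (with k ≥ 2) at b_6.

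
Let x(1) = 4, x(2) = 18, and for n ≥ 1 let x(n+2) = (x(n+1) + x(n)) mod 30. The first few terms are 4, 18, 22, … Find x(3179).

Listing terms: x(1) = 4, x(2) = 18, x(3) = 22, x(4) = 10, x(5) = 2, x(6) = 12, x(7) = 14, x(8) = 26, x(9) = 10, x(10) = 6, x(11) = 16, x(12) = 22, x(13) = 8, x(14) = 0, x(15) = 8, x(16) = 8, x(17) = 16, x(18) = 24, x(19) = 10, x(20) = 4, x(21) = 14, x(22) = 18, x(23) = 2, x(24) = 20, x(25) = 22, x(26) = 12, x(27) = 4, x(28) = 16, x(29) = 20, x(30) = 6, x(31) = 26, x(32) = 2, x(33) = 28, x(34) = 0, x(35) = 28, x(36) = 28, x(37) = 26, x(38) = 24, x(39) = 20, x(40) = 14, x(41) = 4, x(42) = 18.
The sequence repeats with period 40.
So x(3179) = x(1 + ((3179-1) mod 40)) = x(19) = 10.

10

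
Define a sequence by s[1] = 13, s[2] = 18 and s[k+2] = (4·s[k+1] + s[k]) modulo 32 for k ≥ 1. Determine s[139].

21

We have s[1] = 13; s[2] = 18; s[3] = 21; s[4] = 6; s[5] = 13; s[6] = 26; s[7] = 21; s[8] = 14; s[9] = 13; s[10] = 2; s[11] = 21; s[12] = 22; s[13] = 13; s[14] = 10; s[15] = 21; s[16] = 30; s[17] = 13; s[18] = 18.
The sequence repeats with period 16.
So s[139] = s[1 + ((139-1) mod 16)] = s[11] = 21.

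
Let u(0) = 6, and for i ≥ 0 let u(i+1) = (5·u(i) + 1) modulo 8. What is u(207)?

We have u(0) = 6; u(1) = 7; u(2) = 4; u(3) = 5; u(4) = 2; u(5) = 3; u(6) = 0; u(7) = 1; u(8) = 6.
The sequence repeats with period 8.
(207 - 0) mod 8 = 7, so u(207) = u(7) = 1.

1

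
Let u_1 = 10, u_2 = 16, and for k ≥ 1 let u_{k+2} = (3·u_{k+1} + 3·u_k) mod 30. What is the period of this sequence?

4

u_1 = 10, u_2 = 16, u_3 = 18, u_4 = 12, u_5 = 0, u_6 = 6, u_7 = 18, u_8 = 12.
Since (u_7, u_8) = (u_3, u_4) = (18, 12) (two consecutive terms determine the rest), the sequence is eventually periodic: after a pre-period of length 2 it cycles with period 4.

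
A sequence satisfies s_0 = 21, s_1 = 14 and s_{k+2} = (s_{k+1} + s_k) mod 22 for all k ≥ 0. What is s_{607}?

20

s_0 = 21, s_1 = 14, s_2 = 13, s_3 = 5, s_4 = 18, s_5 = 1, s_6 = 19, s_7 = 20, s_8 = 17, s_9 = 15, s_{10} = 10, s_{11} = 3, s_{12} = 13, s_{13} = 16, s_{14} = 7, s_{15} = 1, s_{16} = 8, s_{17} = 9, s_{18} = 17, s_{19} = 4, s_{20} = 21, s_{21} = 3, s_{22} = 2, s_{23} = 5, s_{24} = 7, s_{25} = 12, s_{26} = 19, s_{27} = 9, s_{28} = 6, s_{29} = 15, s_{30} = 21, s_{31} = 14.
The sequence repeats with period 30.
So s_{607} = s_{0 + ((607-0) mod 30)} = s_7 = 20.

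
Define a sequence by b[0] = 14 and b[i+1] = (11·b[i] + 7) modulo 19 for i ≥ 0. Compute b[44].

11

We have b[0] = 14; b[1] = 9; b[2] = 11; b[3] = 14.
Since b[3] = b[0] = 14, the sequence is periodic with period 3.
(44 - 0) mod 3 = 2, so b[44] = b[2] = 11.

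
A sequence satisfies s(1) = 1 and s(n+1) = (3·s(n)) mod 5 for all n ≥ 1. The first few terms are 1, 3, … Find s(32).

Listing terms: s(1) = 1, s(2) = 3, s(3) = 4, s(4) = 2, s(5) = 1.
The sequence repeats with period 4.
(32 - 1) mod 4 = 3, so s(32) = s(4) = 2.

2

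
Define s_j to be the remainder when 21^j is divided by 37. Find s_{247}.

28

s_1 = 21; s_2 = 34; s_3 = 11; s_4 = 9; s_5 = 4; s_6 = 10; s_7 = 25; s_8 = 7; s_9 = 36; s_{10} = 16; s_{11} = 3; s_{12} = 26; s_{13} = 28; s_{14} = 33; s_{15} = 27; s_{16} = 12; s_{17} = 30; s_{18} = 1; s_{19} = 21.
The sequence repeats with period 18.
So s_{247} = s_{1 + ((247-1) mod 18)} = s_{13} = 28.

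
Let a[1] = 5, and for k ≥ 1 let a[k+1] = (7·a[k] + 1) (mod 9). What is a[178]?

2

a[1] = 5,  a[2] = 0,  a[3] = 1,  a[4] = 8,  a[5] = 3,  a[6] = 4,  a[7] = 2,  a[8] = 6,  a[9] = 7,  a[10] = 5.
The sequence repeats with period 9.
So a[178] = a[1 + ((178-1) mod 9)] = a[7] = 2.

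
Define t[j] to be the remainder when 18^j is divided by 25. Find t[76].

We have t[1] = 18; t[2] = 24; t[3] = 7; t[4] = 1; t[5] = 18.
The sequence repeats with period 4.
(76 - 1) mod 4 = 3, so t[76] = t[4] = 1.

1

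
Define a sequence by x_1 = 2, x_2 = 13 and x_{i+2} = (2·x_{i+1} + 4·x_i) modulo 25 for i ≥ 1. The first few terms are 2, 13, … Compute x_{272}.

We have x_1 = 2,  x_2 = 13,  x_3 = 9,  x_4 = 20,  x_5 = 1,  x_6 = 7,  x_7 = 18,  x_8 = 14,  x_9 = 0,  x_{10} = 6,  x_{11} = 12,  x_{12} = 23,  x_{13} = 19,  x_{14} = 5,  x_{15} = 11,  x_{16} = 17,  x_{17} = 3,  x_{18} = 24,  x_{19} = 10,  x_{20} = 16,  x_{21} = 22,  x_{22} = 8,  x_{23} = 4,  x_{24} = 15,  x_{25} = 21,  x_{26} = 2,  x_{27} = 13.
The sequence repeats with period 25.
So x_{272} = x_{1 + ((272-1) mod 25)} = x_{22} = 8.

8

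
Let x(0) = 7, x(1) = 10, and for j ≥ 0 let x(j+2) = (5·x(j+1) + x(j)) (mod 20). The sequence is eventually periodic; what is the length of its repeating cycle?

x(0) = 7; x(1) = 10; x(2) = 17; x(3) = 15; x(4) = 12; x(5) = 15; x(6) = 7; x(7) = 10.
The sequence repeats with period 6.

6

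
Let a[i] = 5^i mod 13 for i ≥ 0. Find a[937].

5

Listing terms: a[0] = 1; a[1] = 5; a[2] = 12; a[3] = 8; a[4] = 1.
The sequence repeats with period 4.
(937 - 0) mod 4 = 1, so a[937] = a[1] = 5.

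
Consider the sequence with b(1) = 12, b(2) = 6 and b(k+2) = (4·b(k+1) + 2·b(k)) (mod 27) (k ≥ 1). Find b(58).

We have b(1) = 12; b(2) = 6; b(3) = 21; b(4) = 15; b(5) = 21; b(6) = 6; b(7) = 12; b(8) = 6.
Since (b(7), b(8)) = (b(1), b(2)) = (12, 6) (two consecutive terms determine the rest), the sequence is periodic with period 6.
(58 - 1) mod 6 = 3, so b(58) = b(4) = 15.

15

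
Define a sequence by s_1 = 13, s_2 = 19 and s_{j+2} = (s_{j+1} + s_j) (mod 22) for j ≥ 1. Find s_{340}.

Listing terms: s_1 = 13, s_2 = 19, s_3 = 10, s_4 = 7, s_5 = 17, s_6 = 2, s_7 = 19, s_8 = 21, s_9 = 18, s_{10} = 17, s_{11} = 13, s_{12} = 8, s_{13} = 21, s_{14} = 7, s_{15} = 6, s_{16} = 13, s_{17} = 19.
Since (s_{16}, s_{17}) = (s_1, s_2) = (13, 19) (two consecutive terms determine the rest), the sequence is periodic with period 15.
(340 - 1) mod 15 = 9, so s_{340} = s_{10} = 17.

17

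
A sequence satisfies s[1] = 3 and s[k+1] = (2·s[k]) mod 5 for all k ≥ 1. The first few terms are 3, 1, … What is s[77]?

3

s[1] = 3, s[2] = 1, s[3] = 2, s[4] = 4, s[5] = 3.
Since s[5] = s[1] = 3, the sequence is periodic with period 4.
(77 - 1) mod 4 = 0, so s[77] = s[1] = 3.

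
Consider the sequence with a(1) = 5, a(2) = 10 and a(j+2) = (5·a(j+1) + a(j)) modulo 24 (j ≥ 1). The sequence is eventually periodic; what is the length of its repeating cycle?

24

Computing terms: a(1) = 5,  a(2) = 10,  a(3) = 7,  a(4) = 21,  a(5) = 16,  a(6) = 5,  a(7) = 17,  a(8) = 18,  a(9) = 11,  a(10) = 1,  a(11) = 16,  a(12) = 9,  a(13) = 13,  a(14) = 2,  a(15) = 23,  a(16) = 21,  a(17) = 8,  a(18) = 13,  a(19) = 1,  a(20) = 18,  a(21) = 19,  a(22) = 17,  a(23) = 8,  a(24) = 9,  a(25) = 5,  a(26) = 10.
The sequence repeats with period 24.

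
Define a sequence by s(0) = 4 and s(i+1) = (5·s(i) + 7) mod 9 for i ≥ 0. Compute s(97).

s(0) = 4,  s(1) = 0,  s(2) = 7,  s(3) = 6,  s(4) = 1,  s(5) = 3,  s(6) = 4.
The sequence repeats with period 6.
(97 - 0) mod 6 = 1, so s(97) = s(1) = 0.

0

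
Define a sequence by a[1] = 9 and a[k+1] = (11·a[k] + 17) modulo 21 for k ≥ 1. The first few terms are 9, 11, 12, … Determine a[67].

Computing terms: a[1] = 9, a[2] = 11, a[3] = 12, a[4] = 2, a[5] = 18, a[6] = 5, a[7] = 9.
The sequence repeats with period 6.
So a[67] = a[1 + ((67-1) mod 6)] = a[1] = 9.

9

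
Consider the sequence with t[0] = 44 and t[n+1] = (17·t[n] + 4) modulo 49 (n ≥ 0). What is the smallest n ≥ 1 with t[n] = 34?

We have t[0] = 44, t[1] = 17, t[2] = 48, t[3] = 36, t[4] = 28, t[5] = 39, t[6] = 30, t[7] = 24, t[8] = 20, t[9] = 1, t[10] = 21, t[11] = 18, t[12] = 16, t[13] = 31, t[14] = 41, t[15] = 15, t[16] = 14, t[17] = 46, t[18] = 2, t[19] = 38, t[20] = 13, t[21] = 29, t[22] = 7, t[23] = 25, t[24] = 37, t[25] = 45, t[26] = 34, t[27] = 43, t[28] = 0, t[29] = 4, t[30] = 23, t[31] = 3, t[32] = 6, t[33] = 8, t[34] = 42, t[35] = 32, t[36] = 9, t[37] = 10, t[38] = 27, t[39] = 22, t[40] = 35, t[41] = 11, t[42] = 44.
The sequence repeats with period 42.
The value 34 first appears (with n ≥ 1) at t[26].

26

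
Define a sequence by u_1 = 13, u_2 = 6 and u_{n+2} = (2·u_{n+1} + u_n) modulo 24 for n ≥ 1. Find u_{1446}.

18

Listing terms: u_1 = 13, u_2 = 6, u_3 = 1, u_4 = 8, u_5 = 17, u_6 = 18, u_7 = 5, u_8 = 4, u_9 = 13, u_{10} = 6.
Since (u_9, u_{10}) = (u_1, u_2) = (13, 6) (two consecutive terms determine the rest), the sequence is periodic with period 8.
So u_{1446} = u_{1 + ((1446-1) mod 8)} = u_6 = 18.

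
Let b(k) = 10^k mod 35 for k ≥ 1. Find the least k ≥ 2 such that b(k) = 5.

5

We have b(1) = 10; b(2) = 30; b(3) = 20; b(4) = 25; b(5) = 5; b(6) = 15; b(7) = 10.
Since b(7) = b(1) = 10, the sequence is periodic with period 6.
The value 5 first appears (with k ≥ 2) at b(5).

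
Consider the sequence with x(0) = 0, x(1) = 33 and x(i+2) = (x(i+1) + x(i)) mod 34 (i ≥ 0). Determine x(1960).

33

Computing terms: x(0) = 0; x(1) = 33; x(2) = 33; x(3) = 32; x(4) = 31; x(5) = 29; x(6) = 26; x(7) = 21; x(8) = 13; x(9) = 0; x(10) = 13; x(11) = 13; x(12) = 26; x(13) = 5; x(14) = 31; x(15) = 2; x(16) = 33; x(17) = 1; x(18) = 0; x(19) = 1; x(20) = 1; x(21) = 2; x(22) = 3; x(23) = 5; x(24) = 8; x(25) = 13; x(26) = 21; x(27) = 0; x(28) = 21; x(29) = 21; x(30) = 8; x(31) = 29; x(32) = 3; x(33) = 32; x(34) = 1; x(35) = 33; x(36) = 0; x(37) = 33.
The sequence repeats with period 36.
So x(1960) = x(0 + ((1960-0) mod 36)) = x(16) = 33.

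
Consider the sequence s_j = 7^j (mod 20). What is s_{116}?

We have s_0 = 1; s_1 = 7; s_2 = 9; s_3 = 3; s_4 = 1.
Since s_4 = s_0 = 1, the sequence is periodic with period 4.
So s_{116} = s_{0 + ((116-0) mod 4)} = s_0 = 1.

1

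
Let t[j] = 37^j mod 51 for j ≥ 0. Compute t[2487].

We have t[0] = 1,  t[1] = 37,  t[2] = 43,  t[3] = 10,  t[4] = 13,  t[5] = 22,  t[6] = 49,  t[7] = 28,  t[8] = 16,  t[9] = 31,  t[10] = 25,  t[11] = 7,  t[12] = 4,  t[13] = 46,  t[14] = 19,  t[15] = 40,  t[16] = 1.
The sequence repeats with period 16.
(2487 - 0) mod 16 = 7, so t[2487] = t[7] = 28.

28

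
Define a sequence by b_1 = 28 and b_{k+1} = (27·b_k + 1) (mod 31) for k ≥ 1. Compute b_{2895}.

Listing terms: b_1 = 28,  b_2 = 13,  b_3 = 11,  b_4 = 19,  b_5 = 18,  b_6 = 22,  b_7 = 6,  b_8 = 8,  b_9 = 0,  b_{10} = 1,  b_{11} = 28.
Since b_{11} = b_1 = 28, the sequence is periodic with period 10.
So b_{2895} = b_{1 + ((2895-1) mod 10)} = b_5 = 18.

18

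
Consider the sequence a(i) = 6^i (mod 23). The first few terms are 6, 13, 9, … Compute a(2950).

Computing terms: a(1) = 6, a(2) = 13, a(3) = 9, a(4) = 8, a(5) = 2, a(6) = 12, a(7) = 3, a(8) = 18, a(9) = 16, a(10) = 4, a(11) = 1, a(12) = 6.
Since a(12) = a(1) = 6, the sequence is periodic with period 11.
So a(2950) = a(1 + ((2950-1) mod 11)) = a(2) = 13.

13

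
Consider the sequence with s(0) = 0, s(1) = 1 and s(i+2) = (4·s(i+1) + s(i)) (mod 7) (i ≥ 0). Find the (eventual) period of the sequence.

Listing terms: s(0) = 0; s(1) = 1; s(2) = 4; s(3) = 3; s(4) = 2; s(5) = 4; s(6) = 4; s(7) = 6; s(8) = 0; s(9) = 6; s(10) = 3; s(11) = 4; s(12) = 5; s(13) = 3; s(14) = 3; s(15) = 1; s(16) = 0; s(17) = 1.
Since (s(16), s(17)) = (s(0), s(1)) = (0, 1) (two consecutive terms determine the rest), the sequence is periodic with period 16.

16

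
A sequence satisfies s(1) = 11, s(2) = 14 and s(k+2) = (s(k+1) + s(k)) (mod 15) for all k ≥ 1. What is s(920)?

3

s(1) = 11, s(2) = 14, s(3) = 10, s(4) = 9, s(5) = 4, s(6) = 13, s(7) = 2, s(8) = 0, s(9) = 2, s(10) = 2, s(11) = 4, s(12) = 6, s(13) = 10, s(14) = 1, s(15) = 11, s(16) = 12, s(17) = 8, s(18) = 5, s(19) = 13, s(20) = 3, s(21) = 1, s(22) = 4, s(23) = 5, s(24) = 9, s(25) = 14, s(26) = 8, s(27) = 7, s(28) = 0, s(29) = 7, s(30) = 7, s(31) = 14, s(32) = 6, s(33) = 5, s(34) = 11, s(35) = 1, s(36) = 12, s(37) = 13, s(38) = 10, s(39) = 8, s(40) = 3, s(41) = 11, s(42) = 14.
The sequence repeats with period 40.
(920 - 1) mod 40 = 39, so s(920) = s(40) = 3.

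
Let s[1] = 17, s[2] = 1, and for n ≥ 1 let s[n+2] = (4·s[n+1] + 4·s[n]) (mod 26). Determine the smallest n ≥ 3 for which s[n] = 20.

3

We have s[1] = 17, s[2] = 1, s[3] = 20, s[4] = 6, s[5] = 0, s[6] = 24, s[7] = 18, s[8] = 12, s[9] = 16, s[10] = 8, s[11] = 18, s[12] = 0, s[13] = 20, s[14] = 2, s[15] = 10, s[16] = 22, s[17] = 24, s[18] = 2, s[19] = 0, s[20] = 8, s[21] = 6, s[22] = 4, s[23] = 14, s[24] = 20, s[25] = 6.
Since (s[24], s[25]) = (s[3], s[4]) = (20, 6) (two consecutive terms determine the rest), the sequence is eventually periodic: after a pre-period of length 2 it cycles with period 21.
The value 20 first appears (with n ≥ 3) at s[3].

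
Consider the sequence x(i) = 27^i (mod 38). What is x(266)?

7

We have x(1) = 27, x(2) = 7, x(3) = 37, x(4) = 11, x(5) = 31, x(6) = 1, x(7) = 27.
The sequence repeats with period 6.
(266 - 1) mod 6 = 1, so x(266) = x(2) = 7.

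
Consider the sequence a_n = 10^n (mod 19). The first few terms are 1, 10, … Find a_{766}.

9

a_0 = 1, a_1 = 10, a_2 = 5, a_3 = 12, a_4 = 6, a_5 = 3, a_6 = 11, a_7 = 15, a_8 = 17, a_9 = 18, a_{10} = 9, a_{11} = 14, a_{12} = 7, a_{13} = 13, a_{14} = 16, a_{15} = 8, a_{16} = 4, a_{17} = 2, a_{18} = 1.
The sequence repeats with period 18.
(766 - 0) mod 18 = 10, so a_{766} = a_{10} = 9.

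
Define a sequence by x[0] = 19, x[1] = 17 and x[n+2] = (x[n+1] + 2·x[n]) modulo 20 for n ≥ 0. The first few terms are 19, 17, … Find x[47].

9

Listing terms: x[0] = 19,  x[1] = 17,  x[2] = 15,  x[3] = 9,  x[4] = 19,  x[5] = 17.
Since (x[4], x[5]) = (x[0], x[1]) = (19, 17) (two consecutive terms determine the rest), the sequence is periodic with period 4.
So x[47] = x[0 + ((47-0) mod 4)] = x[3] = 9.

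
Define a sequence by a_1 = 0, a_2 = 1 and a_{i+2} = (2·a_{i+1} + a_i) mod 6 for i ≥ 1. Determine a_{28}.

5

Listing terms: a_1 = 0; a_2 = 1; a_3 = 2; a_4 = 5; a_5 = 0; a_6 = 5; a_7 = 4; a_8 = 1; a_9 = 0; a_{10} = 1.
Since (a_9, a_{10}) = (a_1, a_2) = (0, 1) (two consecutive terms determine the rest), the sequence is periodic with period 8.
So a_{28} = a_{1 + ((28-1) mod 8)} = a_4 = 5.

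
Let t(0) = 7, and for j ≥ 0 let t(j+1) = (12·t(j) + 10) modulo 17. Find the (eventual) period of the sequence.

t(0) = 7; t(1) = 9; t(2) = 16; t(3) = 15; t(4) = 3; t(5) = 12; t(6) = 1; t(7) = 5; t(8) = 2; t(9) = 0; t(10) = 10; t(11) = 11; t(12) = 6; t(13) = 14; t(14) = 8; t(15) = 4; t(16) = 7.
Since t(16) = t(0) = 7, the sequence is periodic with period 16.

16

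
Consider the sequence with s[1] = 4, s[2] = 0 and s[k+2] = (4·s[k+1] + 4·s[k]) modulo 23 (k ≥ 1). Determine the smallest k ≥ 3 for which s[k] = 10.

Listing terms: s[1] = 4,  s[2] = 0,  s[3] = 16,  s[4] = 18,  s[5] = 21,  s[6] = 18,  s[7] = 18,  s[8] = 6,  s[9] = 4,  s[10] = 17,  s[11] = 15,  s[12] = 13,  s[13] = 20,  s[14] = 17,  s[15] = 10,  s[16] = 16,  s[17] = 12,  s[18] = 20,  s[19] = 13,  s[20] = 17,  s[21] = 5,  s[22] = 19,  s[23] = 4,  s[24] = 0.
The sequence repeats with period 22.
The value 10 first appears (with k ≥ 3) at s[15].

15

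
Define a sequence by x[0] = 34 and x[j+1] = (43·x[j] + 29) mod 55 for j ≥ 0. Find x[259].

50

We have x[0] = 34; x[1] = 6; x[2] = 12; x[3] = 50; x[4] = 34.
Since x[4] = x[0] = 34, the sequence is periodic with period 4.
So x[259] = x[0 + ((259-0) mod 4)] = x[3] = 50.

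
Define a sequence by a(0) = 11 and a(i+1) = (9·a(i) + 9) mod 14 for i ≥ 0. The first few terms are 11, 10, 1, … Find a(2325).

4

Listing terms: a(0) = 11,  a(1) = 10,  a(2) = 1,  a(3) = 4,  a(4) = 3,  a(5) = 8,  a(6) = 11.
Since a(6) = a(0) = 11, the sequence is periodic with period 6.
(2325 - 0) mod 6 = 3, so a(2325) = a(3) = 4.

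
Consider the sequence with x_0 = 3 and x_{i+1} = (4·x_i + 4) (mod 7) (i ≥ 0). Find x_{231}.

3

x_0 = 3; x_1 = 2; x_2 = 5; x_3 = 3.
The sequence repeats with period 3.
So x_{231} = x_{0 + ((231-0) mod 3)} = x_0 = 3.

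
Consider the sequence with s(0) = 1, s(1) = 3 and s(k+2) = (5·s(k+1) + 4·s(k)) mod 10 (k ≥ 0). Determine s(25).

3

Listing terms: s(0) = 1; s(1) = 3; s(2) = 9; s(3) = 7; s(4) = 1; s(5) = 3.
The sequence repeats with period 4.
So s(25) = s(0 + ((25-0) mod 4)) = s(1) = 3.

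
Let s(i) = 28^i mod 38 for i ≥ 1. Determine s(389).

24

Listing terms: s(1) = 28,  s(2) = 24,  s(3) = 26,  s(4) = 6,  s(5) = 16,  s(6) = 30,  s(7) = 4,  s(8) = 36,  s(9) = 20,  s(10) = 28.
Since s(10) = s(1) = 28, the sequence is periodic with period 9.
So s(389) = s(1 + ((389-1) mod 9)) = s(2) = 24.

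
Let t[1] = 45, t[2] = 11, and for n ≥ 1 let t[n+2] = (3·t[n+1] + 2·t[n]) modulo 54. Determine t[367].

t[1] = 45,  t[2] = 11,  t[3] = 15,  t[4] = 13,  t[5] = 15,  t[6] = 17,  t[7] = 27,  t[8] = 7,  t[9] = 21,  t[10] = 23,  t[11] = 3,  t[12] = 1,  t[13] = 9,  t[14] = 29,  t[15] = 51,  t[16] = 49,  t[17] = 33,  t[18] = 35,  t[19] = 9,  t[20] = 43,  t[21] = 39,  t[22] = 41,  t[23] = 39,  t[24] = 37,  t[25] = 27,  t[26] = 47,  t[27] = 33,  t[28] = 31,  t[29] = 51,  t[30] = 53,  t[31] = 45,  t[32] = 25,  t[33] = 3,  t[34] = 5,  t[35] = 21,  t[36] = 19,  t[37] = 45,  t[38] = 11.
The sequence repeats with period 36.
(367 - 1) mod 36 = 6, so t[367] = t[7] = 27.

27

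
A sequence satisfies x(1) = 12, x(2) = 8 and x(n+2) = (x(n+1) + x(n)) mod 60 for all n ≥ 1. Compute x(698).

x(1) = 12, x(2) = 8, x(3) = 20, x(4) = 28, x(5) = 48, x(6) = 16, x(7) = 4, x(8) = 20, x(9) = 24, x(10) = 44, x(11) = 8, x(12) = 52, x(13) = 0, x(14) = 52, x(15) = 52, x(16) = 44, x(17) = 36, x(18) = 20, x(19) = 56, x(20) = 16, x(21) = 12, x(22) = 28, x(23) = 40, x(24) = 8, x(25) = 48, x(26) = 56, x(27) = 44, x(28) = 40, x(29) = 24, x(30) = 4, x(31) = 28, x(32) = 32, x(33) = 0, x(34) = 32, x(35) = 32, x(36) = 4, x(37) = 36, x(38) = 40, x(39) = 16, x(40) = 56, x(41) = 12, x(42) = 8.
Since (x(41), x(42)) = (x(1), x(2)) = (12, 8) (two consecutive terms determine the rest), the sequence is periodic with period 40.
(698 - 1) mod 40 = 17, so x(698) = x(18) = 20.

20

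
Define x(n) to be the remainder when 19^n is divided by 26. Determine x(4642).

Listing terms: x(0) = 1; x(1) = 19; x(2) = 23; x(3) = 21; x(4) = 9; x(5) = 15; x(6) = 25; x(7) = 7; x(8) = 3; x(9) = 5; x(10) = 17; x(11) = 11; x(12) = 1.
Since x(12) = x(0) = 1, the sequence is periodic with period 12.
So x(4642) = x(0 + ((4642-0) mod 12)) = x(10) = 17.

17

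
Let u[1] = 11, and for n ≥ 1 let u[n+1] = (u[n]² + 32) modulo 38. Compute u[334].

Listing terms: u[1] = 11; u[2] = 1; u[3] = 33; u[4] = 19; u[5] = 13; u[6] = 11.
The sequence repeats with period 5.
So u[334] = u[1 + ((334-1) mod 5)] = u[4] = 19.

19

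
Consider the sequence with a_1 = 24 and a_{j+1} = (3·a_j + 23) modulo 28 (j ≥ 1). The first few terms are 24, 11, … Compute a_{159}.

Listing terms: a_1 = 24, a_2 = 11, a_3 = 0, a_4 = 23, a_5 = 8, a_6 = 19, a_7 = 24.
Since a_7 = a_1 = 24, the sequence is periodic with period 6.
So a_{159} = a_{1 + ((159-1) mod 6)} = a_3 = 0.

0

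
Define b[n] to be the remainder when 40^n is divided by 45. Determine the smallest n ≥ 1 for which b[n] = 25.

2

b[0] = 1,  b[1] = 40,  b[2] = 25,  b[3] = 10,  b[4] = 40.
Since b[4] = b[1] = 40, the sequence is eventually periodic: after a pre-period of length 1 it cycles with period 3.
The value 25 first appears (with n ≥ 1) at b[2].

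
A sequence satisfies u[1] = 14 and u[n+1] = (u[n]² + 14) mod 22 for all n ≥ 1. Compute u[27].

4

We have u[1] = 14; u[2] = 12; u[3] = 4; u[4] = 8; u[5] = 12.
Since u[5] = u[2] = 12, the sequence is eventually periodic: after a pre-period of length 1 it cycles with period 3.
For n ≥ 2, u[n] depends only on (n - 2) mod 3. (27 - 2) mod 3 = 1, so u[27] = u[3] = 4.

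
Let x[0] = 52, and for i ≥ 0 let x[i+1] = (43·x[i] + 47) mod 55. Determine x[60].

52

x[0] = 52,  x[1] = 28,  x[2] = 41,  x[3] = 50,  x[4] = 52.
Since x[4] = x[0] = 52, the sequence is periodic with period 4.
So x[60] = x[0 + ((60-0) mod 4)] = x[0] = 52.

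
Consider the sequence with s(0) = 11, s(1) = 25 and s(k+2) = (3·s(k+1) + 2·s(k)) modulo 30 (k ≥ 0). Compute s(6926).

Listing terms: s(0) = 11,  s(1) = 25,  s(2) = 7,  s(3) = 11,  s(4) = 17,  s(5) = 13,  s(6) = 13,  s(7) = 5,  s(8) = 11,  s(9) = 13,  s(10) = 1,  s(11) = 29,  s(12) = 29,  s(13) = 25,  s(14) = 13,  s(15) = 29,  s(16) = 23,  s(17) = 7,  s(18) = 7,  s(19) = 5,  s(20) = 29,  s(21) = 7,  s(22) = 19,  s(23) = 11,  s(24) = 11,  s(25) = 25.
The sequence repeats with period 24.
So s(6926) = s(0 + ((6926-0) mod 24)) = s(14) = 13.

13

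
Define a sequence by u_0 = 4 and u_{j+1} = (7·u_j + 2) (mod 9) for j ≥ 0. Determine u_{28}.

We have u_0 = 4,  u_1 = 3,  u_2 = 5,  u_3 = 1,  u_4 = 0,  u_5 = 2,  u_6 = 7,  u_7 = 6,  u_8 = 8,  u_9 = 4.
Since u_9 = u_0 = 4, the sequence is periodic with period 9.
So u_{28} = u_{0 + ((28-0) mod 9)} = u_1 = 3.

3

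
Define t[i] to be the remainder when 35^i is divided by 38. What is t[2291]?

We have t[0] = 1, t[1] = 35, t[2] = 9, t[3] = 11, t[4] = 5, t[5] = 23, t[6] = 7, t[7] = 17, t[8] = 25, t[9] = 1.
The sequence repeats with period 9.
So t[2291] = t[0 + ((2291-0) mod 9)] = t[5] = 23.

23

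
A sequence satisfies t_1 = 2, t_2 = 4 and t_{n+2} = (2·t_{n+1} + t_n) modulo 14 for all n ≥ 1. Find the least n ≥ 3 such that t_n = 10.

Computing terms: t_1 = 2; t_2 = 4; t_3 = 10; t_4 = 10; t_5 = 2; t_6 = 0; t_7 = 2; t_8 = 4.
Since (t_7, t_8) = (t_1, t_2) = (2, 4) (two consecutive terms determine the rest), the sequence is periodic with period 6.
The value 10 first appears (with n ≥ 3) at t_3.

3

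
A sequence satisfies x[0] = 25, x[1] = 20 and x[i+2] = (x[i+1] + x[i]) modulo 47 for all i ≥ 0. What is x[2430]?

Listing terms: x[0] = 25, x[1] = 20, x[2] = 45, x[3] = 18, x[4] = 16, x[5] = 34, x[6] = 3, x[7] = 37, x[8] = 40, x[9] = 30, x[10] = 23, x[11] = 6, x[12] = 29, x[13] = 35, x[14] = 17, x[15] = 5, x[16] = 22, x[17] = 27, x[18] = 2, x[19] = 29, x[20] = 31, x[21] = 13, x[22] = 44, x[23] = 10, x[24] = 7, x[25] = 17, x[26] = 24, x[27] = 41, x[28] = 18, x[29] = 12, x[30] = 30, x[31] = 42, x[32] = 25, x[33] = 20.
The sequence repeats with period 32.
So x[2430] = x[0 + ((2430-0) mod 32)] = x[30] = 30.

30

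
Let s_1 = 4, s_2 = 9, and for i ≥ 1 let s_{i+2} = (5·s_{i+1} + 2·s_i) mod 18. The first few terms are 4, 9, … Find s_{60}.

Listing terms: s_1 = 4,  s_2 = 9,  s_3 = 17,  s_4 = 13,  s_5 = 9,  s_6 = 17.
Since (s_5, s_6) = (s_2, s_3) = (9, 17) (two consecutive terms determine the rest), the sequence is eventually periodic: after a pre-period of length 1 it cycles with period 3.
For i ≥ 2, s_i depends only on (i - 2) mod 3. (60 - 2) mod 3 = 1, so s_{60} = s_3 = 17.

17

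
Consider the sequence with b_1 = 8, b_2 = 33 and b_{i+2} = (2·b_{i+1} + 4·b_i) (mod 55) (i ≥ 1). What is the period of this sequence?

Computing terms: b_1 = 8, b_2 = 33, b_3 = 43, b_4 = 53, b_5 = 3, b_6 = 53, b_7 = 8, b_8 = 8, b_9 = 48, b_{10} = 18, b_{11} = 8, b_{12} = 33.
Since (b_{11}, b_{12}) = (b_1, b_2) = (8, 33) (two consecutive terms determine the rest), the sequence is periodic with period 10.

10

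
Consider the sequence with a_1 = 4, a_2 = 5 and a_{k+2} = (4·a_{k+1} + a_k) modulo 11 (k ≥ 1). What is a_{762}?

We have a_1 = 4; a_2 = 5; a_3 = 2; a_4 = 2; a_5 = 10; a_6 = 9; a_7 = 2; a_8 = 6; a_9 = 4; a_{10} = 0; a_{11} = 4; a_{12} = 5.
The sequence repeats with period 10.
(762 - 1) mod 10 = 1, so a_{762} = a_2 = 5.

5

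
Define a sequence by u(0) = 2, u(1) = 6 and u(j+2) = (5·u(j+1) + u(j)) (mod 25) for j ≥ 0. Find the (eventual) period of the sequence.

10

Listing terms: u(0) = 2; u(1) = 6; u(2) = 7; u(3) = 16; u(4) = 12; u(5) = 1; u(6) = 17; u(7) = 11; u(8) = 22; u(9) = 21; u(10) = 2; u(11) = 6.
Since (u(10), u(11)) = (u(0), u(1)) = (2, 6) (two consecutive terms determine the rest), the sequence is periodic with period 10.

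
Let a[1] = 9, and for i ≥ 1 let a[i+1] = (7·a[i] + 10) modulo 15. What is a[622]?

We have a[1] = 9, a[2] = 13, a[3] = 11, a[4] = 12, a[5] = 4, a[6] = 8, a[7] = 6, a[8] = 7, a[9] = 14, a[10] = 3, a[11] = 1, a[12] = 2, a[13] = 9.
The sequence repeats with period 12.
So a[622] = a[1 + ((622-1) mod 12)] = a[10] = 3.

3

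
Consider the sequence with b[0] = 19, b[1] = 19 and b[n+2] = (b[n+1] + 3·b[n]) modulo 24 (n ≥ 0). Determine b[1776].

19

b[0] = 19; b[1] = 19; b[2] = 4; b[3] = 13; b[4] = 1; b[5] = 16; b[6] = 19; b[7] = 19.
The sequence repeats with period 6.
So b[1776] = b[0 + ((1776-0) mod 6)] = b[0] = 19.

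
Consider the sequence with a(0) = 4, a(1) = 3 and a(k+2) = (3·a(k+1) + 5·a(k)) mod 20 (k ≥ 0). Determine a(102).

4

We have a(0) = 4,  a(1) = 3,  a(2) = 9,  a(3) = 2,  a(4) = 11,  a(5) = 3,  a(6) = 4,  a(7) = 7,  a(8) = 1,  a(9) = 18,  a(10) = 19,  a(11) = 7,  a(12) = 16,  a(13) = 3,  a(14) = 9.
Since (a(13), a(14)) = (a(1), a(2)) = (3, 9) (two consecutive terms determine the rest), the sequence is eventually periodic: after a pre-period of length 1 it cycles with period 12.
For k ≥ 1, a(k) depends only on (k - 1) mod 12. (102 - 1) mod 12 = 5, so a(102) = a(6) = 4.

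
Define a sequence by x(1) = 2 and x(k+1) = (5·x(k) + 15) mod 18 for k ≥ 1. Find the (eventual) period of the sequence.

6

Computing terms: x(1) = 2; x(2) = 7; x(3) = 14; x(4) = 13; x(5) = 8; x(6) = 1; x(7) = 2.
Since x(7) = x(1) = 2, the sequence is periodic with period 6.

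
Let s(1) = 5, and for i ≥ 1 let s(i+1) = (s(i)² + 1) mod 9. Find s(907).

5

s(1) = 5; s(2) = 8; s(3) = 2; s(4) = 5.
The sequence repeats with period 3.
So s(907) = s(1 + ((907-1) mod 3)) = s(1) = 5.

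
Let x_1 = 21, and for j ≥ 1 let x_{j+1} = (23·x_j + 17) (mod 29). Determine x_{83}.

We have x_1 = 21; x_2 = 7; x_3 = 4; x_4 = 22; x_5 = 1; x_6 = 11; x_7 = 9; x_8 = 21.
The sequence repeats with period 7.
So x_{83} = x_{1 + ((83-1) mod 7)} = x_6 = 11.

11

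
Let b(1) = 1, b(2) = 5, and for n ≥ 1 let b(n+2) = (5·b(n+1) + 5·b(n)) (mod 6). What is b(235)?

1

b(1) = 1,  b(2) = 5,  b(3) = 0,  b(4) = 1,  b(5) = 5.
The sequence repeats with period 3.
So b(235) = b(1 + ((235-1) mod 3)) = b(1) = 1.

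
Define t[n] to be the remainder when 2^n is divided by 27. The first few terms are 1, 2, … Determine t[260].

t[0] = 1,  t[1] = 2,  t[2] = 4,  t[3] = 8,  t[4] = 16,  t[5] = 5,  t[6] = 10,  t[7] = 20,  t[8] = 13,  t[9] = 26,  t[10] = 25,  t[11] = 23,  t[12] = 19,  t[13] = 11,  t[14] = 22,  t[15] = 17,  t[16] = 7,  t[17] = 14,  t[18] = 1.
Since t[18] = t[0] = 1, the sequence is periodic with period 18.
So t[260] = t[0 + ((260-0) mod 18)] = t[8] = 13.

13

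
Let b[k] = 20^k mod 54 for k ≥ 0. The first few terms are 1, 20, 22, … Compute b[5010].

10

Listing terms: b[0] = 1; b[1] = 20; b[2] = 22; b[3] = 8; b[4] = 52; b[5] = 14; b[6] = 10; b[7] = 38; b[8] = 4; b[9] = 26; b[10] = 34; b[11] = 32; b[12] = 46; b[13] = 2; b[14] = 40; b[15] = 44; b[16] = 16; b[17] = 50; b[18] = 28; b[19] = 20.
Since b[19] = b[1] = 20, the sequence is eventually periodic: after a pre-period of length 1 it cycles with period 18.
For k ≥ 1, b[k] depends only on (k - 1) mod 18. (5010 - 1) mod 18 = 5, so b[5010] = b[6] = 10.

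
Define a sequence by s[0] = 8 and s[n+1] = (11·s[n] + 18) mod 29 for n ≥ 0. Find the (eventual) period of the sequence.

28

Computing terms: s[0] = 8,  s[1] = 19,  s[2] = 24,  s[3] = 21,  s[4] = 17,  s[5] = 2,  s[6] = 11,  s[7] = 23,  s[8] = 10,  s[9] = 12,  s[10] = 5,  s[11] = 15,  s[12] = 9,  s[13] = 1,  s[14] = 0,  s[15] = 18,  s[16] = 13,  s[17] = 16,  s[18] = 20,  s[19] = 6,  s[20] = 26,  s[21] = 14,  s[22] = 27,  s[23] = 25,  s[24] = 3,  s[25] = 22,  s[26] = 28,  s[27] = 7,  s[28] = 8.
The sequence repeats with period 28.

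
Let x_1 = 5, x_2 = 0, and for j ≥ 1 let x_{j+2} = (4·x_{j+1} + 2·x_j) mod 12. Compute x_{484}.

x_1 = 5, x_2 = 0, x_3 = 10, x_4 = 4, x_5 = 0, x_6 = 8, x_7 = 8, x_8 = 0, x_9 = 4, x_{10} = 4, x_{11} = 0.
Since (x_{10}, x_{11}) = (x_4, x_5) = (4, 0) (two consecutive terms determine the rest), the sequence is eventually periodic: after a pre-period of length 3 it cycles with period 6.
For j ≥ 4, x_j depends only on (j - 4) mod 6. (484 - 4) mod 6 = 0, so x_{484} = x_4 = 4.

4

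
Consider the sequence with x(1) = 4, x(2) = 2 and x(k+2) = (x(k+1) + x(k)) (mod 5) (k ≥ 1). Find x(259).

x(1) = 4, x(2) = 2, x(3) = 1, x(4) = 3, x(5) = 4, x(6) = 2.
The sequence repeats with period 4.
(259 - 1) mod 4 = 2, so x(259) = x(3) = 1.

1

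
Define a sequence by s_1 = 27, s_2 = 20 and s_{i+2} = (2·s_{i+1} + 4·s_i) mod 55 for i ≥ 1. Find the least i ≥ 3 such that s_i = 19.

10

Computing terms: s_1 = 27,  s_2 = 20,  s_3 = 38,  s_4 = 46,  s_5 = 24,  s_6 = 12,  s_7 = 10,  s_8 = 13,  s_9 = 11,  s_{10} = 19,  s_{11} = 27,  s_{12} = 20.
Since (s_{11}, s_{12}) = (s_1, s_2) = (27, 20) (two consecutive terms determine the rest), the sequence is periodic with period 10.
The value 19 first appears (with i ≥ 3) at s_{10}.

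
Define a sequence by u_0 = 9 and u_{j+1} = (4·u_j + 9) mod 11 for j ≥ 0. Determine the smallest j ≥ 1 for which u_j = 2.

We have u_0 = 9, u_1 = 1, u_2 = 2, u_3 = 6, u_4 = 0, u_5 = 9.
Since u_5 = u_0 = 9, the sequence is periodic with period 5.
The value 2 first appears (with j ≥ 1) at u_2.

2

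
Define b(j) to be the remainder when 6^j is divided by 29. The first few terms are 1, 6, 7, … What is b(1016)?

23

b(0) = 1; b(1) = 6; b(2) = 7; b(3) = 13; b(4) = 20; b(5) = 4; b(6) = 24; b(7) = 28; b(8) = 23; b(9) = 22; b(10) = 16; b(11) = 9; b(12) = 25; b(13) = 5; b(14) = 1.
Since b(14) = b(0) = 1, the sequence is periodic with period 14.
(1016 - 0) mod 14 = 8, so b(1016) = b(8) = 23.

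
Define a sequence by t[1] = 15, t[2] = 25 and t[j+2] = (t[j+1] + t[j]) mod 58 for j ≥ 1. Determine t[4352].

We have t[1] = 15, t[2] = 25, t[3] = 40, t[4] = 7, t[5] = 47, t[6] = 54, t[7] = 43, t[8] = 39, t[9] = 24, t[10] = 5, t[11] = 29, t[12] = 34, t[13] = 5, t[14] = 39, t[15] = 44, t[16] = 25, t[17] = 11, t[18] = 36, t[19] = 47, t[20] = 25, t[21] = 14, t[22] = 39, t[23] = 53, t[24] = 34, t[25] = 29, t[26] = 5, t[27] = 34, t[28] = 39, t[29] = 15, t[30] = 54, t[31] = 11, t[32] = 7, t[33] = 18, t[34] = 25, t[35] = 43, t[36] = 10, t[37] = 53, t[38] = 5, t[39] = 0, t[40] = 5, t[41] = 5, t[42] = 10, t[43] = 15, t[44] = 25.
The sequence repeats with period 42.
So t[4352] = t[1 + ((4352-1) mod 42)] = t[26] = 5.

5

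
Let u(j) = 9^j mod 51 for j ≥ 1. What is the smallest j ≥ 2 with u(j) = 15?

Computing terms: u(1) = 9,  u(2) = 30,  u(3) = 15,  u(4) = 33,  u(5) = 42,  u(6) = 21,  u(7) = 36,  u(8) = 18,  u(9) = 9.
Since u(9) = u(1) = 9, the sequence is periodic with period 8.
The value 15 first appears (with j ≥ 2) at u(3).

3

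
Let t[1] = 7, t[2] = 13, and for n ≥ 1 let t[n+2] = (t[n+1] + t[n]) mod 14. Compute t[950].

9

Listing terms: t[1] = 7,  t[2] = 13,  t[3] = 6,  t[4] = 5,  t[5] = 11,  t[6] = 2,  t[7] = 13,  t[8] = 1,  t[9] = 0,  t[10] = 1,  t[11] = 1,  t[12] = 2,  t[13] = 3,  t[14] = 5,  t[15] = 8,  t[16] = 13,  t[17] = 7,  t[18] = 6,  t[19] = 13,  t[20] = 5,  t[21] = 4,  t[22] = 9,  t[23] = 13,  t[24] = 8,  t[25] = 7,  t[26] = 1,  t[27] = 8,  t[28] = 9,  t[29] = 3,  t[30] = 12,  t[31] = 1,  t[32] = 13,  t[33] = 0,  t[34] = 13,  t[35] = 13,  t[36] = 12,  t[37] = 11,  t[38] = 9,  t[39] = 6,  t[40] = 1,  t[41] = 7,  t[42] = 8,  t[43] = 1,  t[44] = 9,  t[45] = 10,  t[46] = 5,  t[47] = 1,  t[48] = 6,  t[49] = 7,  t[50] = 13.
The sequence repeats with period 48.
So t[950] = t[1 + ((950-1) mod 48)] = t[38] = 9.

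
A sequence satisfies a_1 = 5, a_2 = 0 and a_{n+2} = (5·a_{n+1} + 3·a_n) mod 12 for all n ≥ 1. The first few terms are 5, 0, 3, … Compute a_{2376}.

We have a_1 = 5; a_2 = 0; a_3 = 3; a_4 = 3; a_5 = 0; a_6 = 9; a_7 = 9; a_8 = 0; a_9 = 3.
Since (a_8, a_9) = (a_2, a_3) = (0, 3) (two consecutive terms determine the rest), the sequence is eventually periodic: after a pre-period of length 1 it cycles with period 6.
For n ≥ 2, a_n depends only on (n - 2) mod 6. (2376 - 2) mod 6 = 4, so a_{2376} = a_6 = 9.

9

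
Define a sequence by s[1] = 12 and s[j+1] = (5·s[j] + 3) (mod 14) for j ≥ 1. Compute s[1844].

7

s[1] = 12, s[2] = 7, s[3] = 10, s[4] = 11, s[5] = 2, s[6] = 13, s[7] = 12.
The sequence repeats with period 6.
So s[1844] = s[1 + ((1844-1) mod 6)] = s[2] = 7.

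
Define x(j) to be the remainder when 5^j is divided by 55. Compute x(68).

15

Listing terms: x(0) = 1; x(1) = 5; x(2) = 25; x(3) = 15; x(4) = 20; x(5) = 45; x(6) = 5.
Since x(6) = x(1) = 5, the sequence is eventually periodic: after a pre-period of length 1 it cycles with period 5.
For j ≥ 1, x(j) depends only on (j - 1) mod 5. (68 - 1) mod 5 = 2, so x(68) = x(3) = 15.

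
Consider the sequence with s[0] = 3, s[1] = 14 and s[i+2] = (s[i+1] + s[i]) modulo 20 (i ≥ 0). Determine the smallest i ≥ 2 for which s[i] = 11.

s[0] = 3; s[1] = 14; s[2] = 17; s[3] = 11; s[4] = 8; s[5] = 19; s[6] = 7; s[7] = 6; s[8] = 13; s[9] = 19; s[10] = 12; s[11] = 11; s[12] = 3; s[13] = 14.
Since (s[12], s[13]) = (s[0], s[1]) = (3, 14) (two consecutive terms determine the rest), the sequence is periodic with period 12.
The value 11 first appears (with i ≥ 2) at s[3].

3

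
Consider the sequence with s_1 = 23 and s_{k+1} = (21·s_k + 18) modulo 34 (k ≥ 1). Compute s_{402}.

s_1 = 23, s_2 = 25, s_3 = 33, s_4 = 31, s_5 = 23.
The sequence repeats with period 4.
So s_{402} = s_{1 + ((402-1) mod 4)} = s_2 = 25.

25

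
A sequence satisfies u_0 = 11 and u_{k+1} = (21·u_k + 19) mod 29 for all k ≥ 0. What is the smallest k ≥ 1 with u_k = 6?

Listing terms: u_0 = 11, u_1 = 18, u_2 = 20, u_3 = 4, u_4 = 16, u_5 = 7, u_6 = 21, u_7 = 25, u_8 = 22, u_9 = 17, u_{10} = 28, u_{11} = 27, u_{12} = 6, u_{13} = 0, u_{14} = 19, u_{15} = 12, u_{16} = 10, u_{17} = 26, u_{18} = 14, u_{19} = 23, u_{20} = 9, u_{21} = 5, u_{22} = 8, u_{23} = 13, u_{24} = 2, u_{25} = 3, u_{26} = 24, u_{27} = 1, u_{28} = 11.
Since u_{28} = u_0 = 11, the sequence is periodic with period 28.
The value 6 first appears (with k ≥ 1) at u_{12}.

12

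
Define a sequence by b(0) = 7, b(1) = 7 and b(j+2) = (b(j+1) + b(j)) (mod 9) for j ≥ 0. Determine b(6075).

Computing terms: b(0) = 7,  b(1) = 7,  b(2) = 5,  b(3) = 3,  b(4) = 8,  b(5) = 2,  b(6) = 1,  b(7) = 3,  b(8) = 4,  b(9) = 7,  b(10) = 2,  b(11) = 0,  b(12) = 2,  b(13) = 2,  b(14) = 4,  b(15) = 6,  b(16) = 1,  b(17) = 7,  b(18) = 8,  b(19) = 6,  b(20) = 5,  b(21) = 2,  b(22) = 7,  b(23) = 0,  b(24) = 7,  b(25) = 7.
Since (b(24), b(25)) = (b(0), b(1)) = (7, 7) (two consecutive terms determine the rest), the sequence is periodic with period 24.
So b(6075) = b(0 + ((6075-0) mod 24)) = b(3) = 3.

3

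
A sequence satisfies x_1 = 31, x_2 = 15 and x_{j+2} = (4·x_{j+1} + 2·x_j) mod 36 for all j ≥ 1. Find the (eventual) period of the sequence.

6

Listing terms: x_1 = 31, x_2 = 15, x_3 = 14, x_4 = 14, x_5 = 12, x_6 = 4, x_7 = 4, x_8 = 24, x_9 = 32, x_{10} = 32, x_{11} = 12, x_{12} = 4.
Since (x_{11}, x_{12}) = (x_5, x_6) = (12, 4) (two consecutive terms determine the rest), the sequence is eventually periodic: after a pre-period of length 4 it cycles with period 6.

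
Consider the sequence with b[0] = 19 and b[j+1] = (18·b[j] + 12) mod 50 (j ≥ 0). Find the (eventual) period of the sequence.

b[0] = 19, b[1] = 4, b[2] = 34, b[3] = 24, b[4] = 44, b[5] = 4.
Since b[5] = b[1] = 4, the sequence is eventually periodic: after a pre-period of length 1 it cycles with period 4.

4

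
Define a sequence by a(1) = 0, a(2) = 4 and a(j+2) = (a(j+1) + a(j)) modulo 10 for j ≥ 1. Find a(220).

Listing terms: a(1) = 0; a(2) = 4; a(3) = 4; a(4) = 8; a(5) = 2; a(6) = 0; a(7) = 2; a(8) = 2; a(9) = 4; a(10) = 6; a(11) = 0; a(12) = 6; a(13) = 6; a(14) = 2; a(15) = 8; a(16) = 0; a(17) = 8; a(18) = 8; a(19) = 6; a(20) = 4; a(21) = 0; a(22) = 4.
The sequence repeats with period 20.
(220 - 1) mod 20 = 19, so a(220) = a(20) = 4.

4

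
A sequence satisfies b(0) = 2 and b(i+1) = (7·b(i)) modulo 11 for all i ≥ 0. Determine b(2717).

We have b(0) = 2; b(1) = 3; b(2) = 10; b(3) = 4; b(4) = 6; b(5) = 9; b(6) = 8; b(7) = 1; b(8) = 7; b(9) = 5; b(10) = 2.
Since b(10) = b(0) = 2, the sequence is periodic with period 10.
(2717 - 0) mod 10 = 7, so b(2717) = b(7) = 1.

1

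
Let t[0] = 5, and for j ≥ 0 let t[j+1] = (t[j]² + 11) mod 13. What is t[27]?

8

t[0] = 5; t[1] = 10; t[2] = 7; t[3] = 8; t[4] = 10.
Since t[4] = t[1] = 10, the sequence is eventually periodic: after a pre-period of length 1 it cycles with period 3.
For j ≥ 1, t[j] depends only on (j - 1) mod 3. (27 - 1) mod 3 = 2, so t[27] = t[3] = 8.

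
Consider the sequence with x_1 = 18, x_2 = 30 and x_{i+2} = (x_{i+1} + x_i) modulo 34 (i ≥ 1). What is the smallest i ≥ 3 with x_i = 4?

x_1 = 18; x_2 = 30; x_3 = 14; x_4 = 10; x_5 = 24; x_6 = 0; x_7 = 24; x_8 = 24; x_9 = 14; x_{10} = 4; x_{11} = 18; x_{12} = 22; x_{13} = 6; x_{14} = 28; x_{15} = 0; x_{16} = 28; x_{17} = 28; x_{18} = 22; x_{19} = 16; x_{20} = 4; x_{21} = 20; x_{22} = 24; x_{23} = 10; x_{24} = 0; x_{25} = 10; x_{26} = 10; x_{27} = 20; x_{28} = 30; x_{29} = 16; x_{30} = 12; x_{31} = 28; x_{32} = 6; x_{33} = 0; x_{34} = 6; x_{35} = 6; x_{36} = 12; x_{37} = 18; x_{38} = 30.
The sequence repeats with period 36.
The value 4 first appears (with i ≥ 3) at x_{10}.

10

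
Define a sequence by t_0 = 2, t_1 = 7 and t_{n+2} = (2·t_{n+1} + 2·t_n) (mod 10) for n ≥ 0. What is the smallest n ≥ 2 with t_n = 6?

Listing terms: t_0 = 2,  t_1 = 7,  t_2 = 8,  t_3 = 0,  t_4 = 6,  t_5 = 2,  t_6 = 6,  t_7 = 6,  t_8 = 4,  t_9 = 0,  t_{10} = 8,  t_{11} = 6,  t_{12} = 8,  t_{13} = 8,  t_{14} = 2,  t_{15} = 0,  t_{16} = 4,  t_{17} = 8,  t_{18} = 4,  t_{19} = 4,  t_{20} = 6,  t_{21} = 0,  t_{22} = 2,  t_{23} = 4,  t_{24} = 2,  t_{25} = 2,  t_{26} = 8,  t_{27} = 0.
Since (t_{26}, t_{27}) = (t_2, t_3) = (8, 0) (two consecutive terms determine the rest), the sequence is eventually periodic: after a pre-period of length 2 it cycles with period 24.
The value 6 first appears (with n ≥ 2) at t_4.

4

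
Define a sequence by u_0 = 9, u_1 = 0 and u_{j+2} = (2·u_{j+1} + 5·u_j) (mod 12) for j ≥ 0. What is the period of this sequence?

Listing terms: u_0 = 9,  u_1 = 0,  u_2 = 9,  u_3 = 6,  u_4 = 9,  u_5 = 0.
Since (u_4, u_5) = (u_0, u_1) = (9, 0) (two consecutive terms determine the rest), the sequence is periodic with period 4.

4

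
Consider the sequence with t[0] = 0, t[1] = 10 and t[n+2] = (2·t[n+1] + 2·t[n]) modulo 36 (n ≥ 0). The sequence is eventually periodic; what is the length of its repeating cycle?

Listing terms: t[0] = 0; t[1] = 10; t[2] = 20; t[3] = 24; t[4] = 16; t[5] = 8; t[6] = 12; t[7] = 4; t[8] = 32; t[9] = 0; t[10] = 28; t[11] = 20; t[12] = 24.
Since (t[11], t[12]) = (t[2], t[3]) = (20, 24) (two consecutive terms determine the rest), the sequence is eventually periodic: after a pre-period of length 2 it cycles with period 9.

9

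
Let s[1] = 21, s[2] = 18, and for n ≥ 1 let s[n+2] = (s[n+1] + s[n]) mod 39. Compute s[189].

24

s[1] = 21,  s[2] = 18,  s[3] = 0,  s[4] = 18,  s[5] = 18,  s[6] = 36,  s[7] = 15,  s[8] = 12,  s[9] = 27,  s[10] = 0,  s[11] = 27,  s[12] = 27,  s[13] = 15,  s[14] = 3,  s[15] = 18,  s[16] = 21,  s[17] = 0,  s[18] = 21,  s[19] = 21,  s[20] = 3,  s[21] = 24,  s[22] = 27,  s[23] = 12,  s[24] = 0,  s[25] = 12,  s[26] = 12,  s[27] = 24,  s[28] = 36,  s[29] = 21,  s[30] = 18.
Since (s[29], s[30]) = (s[1], s[2]) = (21, 18) (two consecutive terms determine the rest), the sequence is periodic with period 28.
So s[189] = s[1 + ((189-1) mod 28)] = s[21] = 24.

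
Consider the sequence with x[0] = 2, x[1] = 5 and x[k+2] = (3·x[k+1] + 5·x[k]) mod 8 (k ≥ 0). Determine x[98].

x[0] = 2; x[1] = 5; x[2] = 1; x[3] = 4; x[4] = 1; x[5] = 7; x[6] = 2; x[7] = 1; x[8] = 5; x[9] = 4; x[10] = 5; x[11] = 3; x[12] = 2; x[13] = 5.
The sequence repeats with period 12.
(98 - 0) mod 12 = 2, so x[98] = x[2] = 1.

1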